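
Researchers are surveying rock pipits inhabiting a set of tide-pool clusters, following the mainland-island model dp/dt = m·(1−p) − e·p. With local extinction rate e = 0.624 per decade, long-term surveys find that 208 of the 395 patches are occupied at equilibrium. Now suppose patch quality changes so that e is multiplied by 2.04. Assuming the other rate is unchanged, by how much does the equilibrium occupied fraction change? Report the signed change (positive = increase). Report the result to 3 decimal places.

-0.174

Observed p* = 208/395 = 0.52658.
Balance m(1−p*) = e·p* gives m = e·p*/(1−p*) = 0.624×0.52658/0.47342 = 0.69407.
New p* = m/(m+e) = 0.69407/(0.69407+1.27296) = 0.35285.
Δp* = 0.35285 − 0.52658 = -0.17373.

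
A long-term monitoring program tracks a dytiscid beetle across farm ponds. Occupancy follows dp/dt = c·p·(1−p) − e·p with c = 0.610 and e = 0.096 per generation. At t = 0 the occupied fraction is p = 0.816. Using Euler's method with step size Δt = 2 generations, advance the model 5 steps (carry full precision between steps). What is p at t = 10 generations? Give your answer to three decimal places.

Update rule: p ← p + [c·p·(1−p) − e·p]·Δt with Δt = 2.
  1  |  dp/dt·Δt = +0.026504  |  p_1 = 0.842504
  2  |  dp/dt·Δt = +0.000123  |  p_2 = 0.842626
  3  |  dp/dt·Δt = -0.000003  |  p_3 = 0.842623
  4  |  dp/dt·Δt = +0.000000  |  p_4 = 0.842623
  5  |  dp/dt·Δt = -0.000000  |  p_5 = 0.842623

0.843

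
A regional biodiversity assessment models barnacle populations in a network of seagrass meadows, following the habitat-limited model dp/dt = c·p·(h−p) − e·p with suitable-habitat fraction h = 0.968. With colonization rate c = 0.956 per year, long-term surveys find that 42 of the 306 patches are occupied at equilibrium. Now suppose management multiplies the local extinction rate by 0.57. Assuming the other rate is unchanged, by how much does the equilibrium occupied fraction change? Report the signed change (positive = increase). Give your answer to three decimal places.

Observed p* = 42/306 = 0.13725.
Balance c(h−p*) = e gives e = 0.956×(0.968 − 0.13725) = 0.79420.
New p* = 0.968 − e/c = 0.968 − 0.45269/0.95600 = 0.49447.
Δp* = 0.49447 − 0.13725 = +0.35722.

0.357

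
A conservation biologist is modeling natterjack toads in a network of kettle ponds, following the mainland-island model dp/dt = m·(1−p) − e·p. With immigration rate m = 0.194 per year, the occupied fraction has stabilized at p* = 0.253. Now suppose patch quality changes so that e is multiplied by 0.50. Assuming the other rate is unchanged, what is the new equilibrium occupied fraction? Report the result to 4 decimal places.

0.4038

Balance m(1−p*) = e·p* gives e = m(1−p*)/p* = 0.194×0.74700/0.25300 = 0.57280.
New p* = m/(m+e) = 0.19400/(0.19400+0.28640) = 0.40383.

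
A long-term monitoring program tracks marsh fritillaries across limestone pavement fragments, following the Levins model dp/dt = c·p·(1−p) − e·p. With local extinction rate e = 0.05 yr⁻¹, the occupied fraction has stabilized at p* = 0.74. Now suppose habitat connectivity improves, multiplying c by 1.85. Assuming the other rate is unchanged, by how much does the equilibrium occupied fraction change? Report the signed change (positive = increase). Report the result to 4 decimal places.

Balance c(1−p*) = e gives c = e/(1 − 0.74000) = 0.05/0.26000 = 0.19231.
New p* = 1 − e/c = 1 − 0.05000/0.35577 = 0.85946.
Δp* = 0.85946 − 0.74000 = +0.11946.

0.1195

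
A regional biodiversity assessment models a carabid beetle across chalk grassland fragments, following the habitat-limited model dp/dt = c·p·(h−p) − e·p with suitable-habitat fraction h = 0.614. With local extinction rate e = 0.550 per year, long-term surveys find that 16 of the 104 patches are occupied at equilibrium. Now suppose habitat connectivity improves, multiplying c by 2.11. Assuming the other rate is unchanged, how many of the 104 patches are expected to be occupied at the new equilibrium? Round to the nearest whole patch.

Observed p* = 16/104 = 0.15385.
Balance c(h−p*) = e gives c = e/(0.614 − 0.15385) = 0.550/0.46015 = 1.19526.
New p* = 0.614 − e/c = 0.614 − 0.55000/2.52200 = 0.39592.
Expected occupied = 104 × 0.39592 = 41.18 ≈ 41.

41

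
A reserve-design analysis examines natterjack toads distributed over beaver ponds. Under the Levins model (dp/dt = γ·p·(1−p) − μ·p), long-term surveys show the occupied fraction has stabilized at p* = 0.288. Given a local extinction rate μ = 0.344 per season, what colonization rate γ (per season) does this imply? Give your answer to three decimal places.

At equilibrium γ(1−p*) = μ, so γ = μ/(1−p*).
γ = 0.344/(1 − 0.288) = 0.344/0.7120 = 0.4831.

0.483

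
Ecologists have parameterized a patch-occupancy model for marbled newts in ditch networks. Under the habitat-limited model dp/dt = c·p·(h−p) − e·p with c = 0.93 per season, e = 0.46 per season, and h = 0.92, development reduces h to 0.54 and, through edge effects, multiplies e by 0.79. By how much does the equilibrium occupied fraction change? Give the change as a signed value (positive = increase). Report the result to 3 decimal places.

-0.276

Before: p* = h − e/c = 0.92 − 0.46/0.93 = 0.92 − 0.4946 = 0.4254.
After: c = 0.93, e = 0.3634, h = 0.54; p* = 0.54 − 0.3634/0.93 = 0.1492.
Δp* = 0.1492 − 0.4254 = -0.2761.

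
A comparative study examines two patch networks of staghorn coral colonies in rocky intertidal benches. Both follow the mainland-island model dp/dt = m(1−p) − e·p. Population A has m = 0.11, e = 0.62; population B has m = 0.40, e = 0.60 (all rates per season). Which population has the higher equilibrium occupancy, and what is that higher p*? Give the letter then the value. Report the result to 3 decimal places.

B, 0.400

A: p*_A = m/(m+e) = 0.11/0.7300 = 0.1507.
B: p*_B = 0.40/1.0000 = 0.4000.
B is higher at 0.4000.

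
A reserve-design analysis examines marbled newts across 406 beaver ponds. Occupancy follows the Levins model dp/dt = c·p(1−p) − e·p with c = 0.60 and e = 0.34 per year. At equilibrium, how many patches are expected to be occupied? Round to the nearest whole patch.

p* = 1 − e/c = 1 − 0.34/0.60 = 0.4333.
Expected occupied patches = N × p* = 406 × 0.4333 = 175.93 ≈ 176.

176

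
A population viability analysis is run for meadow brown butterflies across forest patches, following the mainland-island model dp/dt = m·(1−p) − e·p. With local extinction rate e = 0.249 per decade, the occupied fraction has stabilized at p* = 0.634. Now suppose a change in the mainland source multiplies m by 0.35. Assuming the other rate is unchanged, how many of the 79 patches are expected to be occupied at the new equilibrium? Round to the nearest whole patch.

30

Balance m(1−p*) = e·p* gives m = e·p*/(1−p*) = 0.249×0.63400/0.36600 = 0.43133.
New p* = m/(m+e) = 0.15097/(0.15097+0.24900) = 0.37745.
Expected occupied = 79 × 0.37745 = 29.82 ≈ 30.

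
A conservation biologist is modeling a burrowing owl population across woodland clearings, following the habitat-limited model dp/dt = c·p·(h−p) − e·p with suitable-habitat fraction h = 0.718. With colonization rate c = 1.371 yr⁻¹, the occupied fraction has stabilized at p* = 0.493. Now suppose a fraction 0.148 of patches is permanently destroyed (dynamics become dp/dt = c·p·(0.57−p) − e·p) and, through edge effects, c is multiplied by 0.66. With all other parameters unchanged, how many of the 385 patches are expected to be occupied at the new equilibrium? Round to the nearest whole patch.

88

Balance c(h−p*) = e gives e = 1.371×(0.718 − 0.49300) = 0.30847.
New p* = 0.57 − e/c = 0.57 − 0.30847/0.90486 = 0.22910.
Expected occupied = 385 × 0.22910 = 88.20 ≈ 88.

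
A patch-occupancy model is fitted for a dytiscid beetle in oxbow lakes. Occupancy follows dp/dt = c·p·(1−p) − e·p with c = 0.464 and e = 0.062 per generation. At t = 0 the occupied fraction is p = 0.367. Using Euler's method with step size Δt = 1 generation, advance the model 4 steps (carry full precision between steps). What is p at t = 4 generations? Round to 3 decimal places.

0.692

Update rule: p ← p + [c·p·(1−p) − e·p]·Δt with Δt = 1.
step 1: Δp = +0.08504, p = 0.45204
step 2: Δp = +0.08691, p = 0.53894
step 3: Δp = +0.08188, p = 0.62083
step 4: Δp = +0.07073, p = 0.69156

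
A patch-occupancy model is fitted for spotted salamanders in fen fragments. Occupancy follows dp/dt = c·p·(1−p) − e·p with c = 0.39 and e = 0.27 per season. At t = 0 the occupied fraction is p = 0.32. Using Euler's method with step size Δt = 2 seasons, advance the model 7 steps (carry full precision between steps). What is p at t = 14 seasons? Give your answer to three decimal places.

Update rule: p ← p + [c·p·(1−p) − e·p]·Δt with Δt = 2.
step 1: Δp = -0.00307, p = 0.31693
step 2: Δp = -0.00228, p = 0.31464
step 3: Δp = -0.00171, p = 0.31294
step 4: Δp = -0.00128, p = 0.31166
step 5: Δp = -0.00096, p = 0.31069
step 6: Δp = -0.00073, p = 0.30997
step 7: Δp = -0.00055, p = 0.30942

0.309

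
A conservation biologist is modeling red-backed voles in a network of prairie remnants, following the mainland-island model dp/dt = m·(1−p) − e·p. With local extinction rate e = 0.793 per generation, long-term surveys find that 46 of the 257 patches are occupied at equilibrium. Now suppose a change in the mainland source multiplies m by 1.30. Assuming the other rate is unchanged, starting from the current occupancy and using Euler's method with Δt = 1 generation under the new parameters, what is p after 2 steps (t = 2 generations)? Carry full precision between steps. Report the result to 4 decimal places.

0.2208

Observed p* = 46/257 = 0.17899.
Balance m(1−p*) = e·p* gives m = e·p*/(1−p*) = 0.793×0.17899/0.82101 = 0.17288.
Starting from p₀ = 0.17899; update p ← p + (dp/dt)·Δt with the new parameters.
step 1: Δp = +0.04258, p = 0.22157
step 2: Δp = -0.00076, p = 0.22081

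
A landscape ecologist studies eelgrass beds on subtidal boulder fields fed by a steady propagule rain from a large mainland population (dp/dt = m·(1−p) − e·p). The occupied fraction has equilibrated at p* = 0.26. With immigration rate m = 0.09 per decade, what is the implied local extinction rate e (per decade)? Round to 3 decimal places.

0.256

At equilibrium m(1−p*) = e·p*, so e = m(1−p*)/p*.
e = 0.09 × 0.7400 / 0.26 = 0.2562.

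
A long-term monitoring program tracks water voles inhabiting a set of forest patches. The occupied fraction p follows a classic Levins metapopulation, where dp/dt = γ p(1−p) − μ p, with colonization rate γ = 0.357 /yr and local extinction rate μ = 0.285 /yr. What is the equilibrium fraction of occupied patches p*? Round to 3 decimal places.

At equilibrium, colonization balances extinction: γ·p*·(1−p*) = μ·p*.
So p* = 1 − μ/γ = 1 − 0.285/0.357 = 1 − 0.7983 = 0.2017.

0.202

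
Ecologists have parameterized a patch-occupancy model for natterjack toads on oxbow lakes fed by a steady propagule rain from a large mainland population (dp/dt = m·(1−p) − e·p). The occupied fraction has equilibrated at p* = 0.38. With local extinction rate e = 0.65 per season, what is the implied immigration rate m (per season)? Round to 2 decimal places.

At equilibrium m(1−p*) = e·p*, so m = e·p*/(1−p*).
m = 0.65 × 0.38 / 0.6200 = 0.2470/0.6200 = 0.3984.

0.40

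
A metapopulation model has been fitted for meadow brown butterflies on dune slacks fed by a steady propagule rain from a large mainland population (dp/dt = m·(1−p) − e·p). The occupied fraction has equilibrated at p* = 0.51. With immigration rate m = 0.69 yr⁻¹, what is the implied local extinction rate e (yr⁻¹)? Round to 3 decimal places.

At equilibrium m(1−p*) = e·p*, so e = m(1−p*)/p*.
e = 0.69 × 0.4900 / 0.51 = 0.6629.

0.663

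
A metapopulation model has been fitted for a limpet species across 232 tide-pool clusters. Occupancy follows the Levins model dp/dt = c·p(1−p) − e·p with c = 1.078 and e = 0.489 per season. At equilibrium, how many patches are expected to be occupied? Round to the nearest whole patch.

127

p* = 1 − e/c = 1 − 0.489/1.078 = 0.5464.
Expected occupied patches = N × p* = 232 × 0.5464 = 126.76 ≈ 127.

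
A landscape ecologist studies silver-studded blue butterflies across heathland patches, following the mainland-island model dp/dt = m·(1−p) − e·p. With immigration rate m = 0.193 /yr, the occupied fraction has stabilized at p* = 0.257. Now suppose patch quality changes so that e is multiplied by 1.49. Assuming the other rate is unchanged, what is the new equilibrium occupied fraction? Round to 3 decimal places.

Balance m(1−p*) = e·p* gives e = m(1−p*)/p* = 0.193×0.74300/0.25700 = 0.55797.
New p* = m/(m+e) = 0.19300/(0.19300+0.83138) = 0.18841.

0.188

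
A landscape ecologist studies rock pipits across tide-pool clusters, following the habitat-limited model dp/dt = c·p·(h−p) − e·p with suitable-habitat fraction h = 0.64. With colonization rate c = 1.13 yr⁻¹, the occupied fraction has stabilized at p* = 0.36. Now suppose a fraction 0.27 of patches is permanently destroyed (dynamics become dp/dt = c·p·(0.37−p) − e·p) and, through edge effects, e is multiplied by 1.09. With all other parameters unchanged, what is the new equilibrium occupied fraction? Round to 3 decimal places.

0.065

Balance c(h−p*) = e gives e = 1.13×(0.64 − 0.36000) = 0.31640.
New p* = 0.37 − e/c = 0.37 − 0.34488/1.13000 = 0.06480.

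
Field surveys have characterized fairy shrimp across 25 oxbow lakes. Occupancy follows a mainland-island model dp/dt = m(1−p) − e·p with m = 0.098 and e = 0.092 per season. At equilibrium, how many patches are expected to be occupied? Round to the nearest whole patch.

p* = m/(m+e) = 0.098/0.1900 = 0.5158.
Expected occupied patches = N × p* = 25 × 0.5158 = 12.89 ≈ 13.

13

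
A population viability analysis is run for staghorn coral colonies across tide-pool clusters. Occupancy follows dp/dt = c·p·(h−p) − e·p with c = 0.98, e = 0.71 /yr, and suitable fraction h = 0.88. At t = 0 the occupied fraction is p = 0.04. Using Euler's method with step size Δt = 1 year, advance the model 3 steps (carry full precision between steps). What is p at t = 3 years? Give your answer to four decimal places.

Update rule: p ← p + [c·p·(h−p) − e·p]·Δt with Δt = 1.
step 1: Δp = +0.00453, p = 0.04453
step 2: Δp = +0.00484, p = 0.04937
step 3: Δp = +0.00514, p = 0.05451

0.0545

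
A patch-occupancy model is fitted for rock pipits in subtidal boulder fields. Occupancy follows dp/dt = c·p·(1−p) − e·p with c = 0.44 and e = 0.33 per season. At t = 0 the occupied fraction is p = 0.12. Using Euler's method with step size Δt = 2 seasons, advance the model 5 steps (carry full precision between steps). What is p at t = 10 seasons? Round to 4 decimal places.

0.1850

Update rule: p ← p + [c·p·(1−p) − e·p]·Δt with Δt = 2.
  1  |  dp/dt·Δt = +0.013728  |  p_1 = 0.133728
  2  |  dp/dt·Δt = +0.013683  |  p_2 = 0.147411
  3  |  dp/dt·Δt = +0.013308  |  p_3 = 0.160719
  4  |  dp/dt·Δt = +0.012627  |  p_4 = 0.173346
  5  |  dp/dt·Δt = +0.011693  |  p_5 = 0.185039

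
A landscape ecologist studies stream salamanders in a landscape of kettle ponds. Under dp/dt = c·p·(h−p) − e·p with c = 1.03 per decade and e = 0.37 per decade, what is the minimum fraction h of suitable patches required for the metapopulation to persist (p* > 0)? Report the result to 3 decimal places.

0.359

p* = h − e/c is positive only when h > e/c.
h_min = e/c = 0.37/1.03 = 0.3592.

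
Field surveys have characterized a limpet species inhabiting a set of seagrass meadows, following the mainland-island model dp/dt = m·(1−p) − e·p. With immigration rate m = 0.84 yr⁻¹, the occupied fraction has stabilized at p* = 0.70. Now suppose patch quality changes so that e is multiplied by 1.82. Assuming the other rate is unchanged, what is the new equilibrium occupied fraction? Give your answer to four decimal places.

Balance m(1−p*) = e·p* gives e = m(1−p*)/p* = 0.84×0.30000/0.70000 = 0.36000.
New p* = m/(m+e) = 0.84000/(0.84000+0.65520) = 0.56180.

0.5618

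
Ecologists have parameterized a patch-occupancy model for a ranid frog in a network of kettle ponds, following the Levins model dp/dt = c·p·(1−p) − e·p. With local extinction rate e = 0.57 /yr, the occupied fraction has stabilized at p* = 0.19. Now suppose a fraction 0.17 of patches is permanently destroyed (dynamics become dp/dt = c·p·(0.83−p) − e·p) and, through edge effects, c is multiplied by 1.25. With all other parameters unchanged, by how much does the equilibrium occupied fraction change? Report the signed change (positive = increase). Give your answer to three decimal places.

-0.008

Balance c(1−p*) = e gives c = e/(1 − 0.19000) = 0.57/0.81000 = 0.70370.
New p* = 0.83 − e/c = 0.83 − 0.57000/0.87962 = 0.18199.
Δp* = 0.18199 − 0.19000 = -0.00801.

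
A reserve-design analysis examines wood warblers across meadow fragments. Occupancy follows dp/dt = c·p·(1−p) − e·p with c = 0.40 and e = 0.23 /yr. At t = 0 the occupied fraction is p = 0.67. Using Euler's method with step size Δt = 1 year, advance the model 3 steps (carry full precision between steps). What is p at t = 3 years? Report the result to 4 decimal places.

0.5305

Update rule: p ← p + [c·p·(1−p) − e·p]·Δt with Δt = 1.
  1  |  dp/dt·Δt = -0.065660  |  p_1 = 0.604340
  2  |  dp/dt·Δt = -0.043353  |  p_2 = 0.560987
  3  |  dp/dt·Δt = -0.030515  |  p_3 = 0.530472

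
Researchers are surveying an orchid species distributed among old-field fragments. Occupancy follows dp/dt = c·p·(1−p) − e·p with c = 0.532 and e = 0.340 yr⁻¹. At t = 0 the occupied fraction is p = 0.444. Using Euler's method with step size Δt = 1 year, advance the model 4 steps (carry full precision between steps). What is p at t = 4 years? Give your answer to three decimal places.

0.391

Update rule: p ← p + [c·p·(1−p) − e·p]·Δt with Δt = 1.
step 1: Δp = -0.01963, p = 0.42437
step 2: Δp = -0.01433, p = 0.41004
step 3: Δp = -0.01072, p = 0.39932
step 4: Δp = -0.00816, p = 0.39116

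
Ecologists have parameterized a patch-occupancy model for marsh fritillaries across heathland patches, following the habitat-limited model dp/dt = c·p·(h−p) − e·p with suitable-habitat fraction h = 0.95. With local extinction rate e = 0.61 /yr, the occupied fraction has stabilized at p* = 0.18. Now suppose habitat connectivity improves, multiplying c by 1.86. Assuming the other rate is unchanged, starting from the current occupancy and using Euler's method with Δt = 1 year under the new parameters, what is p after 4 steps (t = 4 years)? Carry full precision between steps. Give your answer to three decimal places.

Balance c(h−p*) = e gives c = e/(0.95 − 0.18000) = 0.61/0.77000 = 0.79221.
Starting from p₀ = 0.18000; update p ← p + (dp/dt)·Δt with the new parameters.
  1  |  dp/dt·Δt = +0.094428  |  p_1 = 0.274428
  2  |  dp/dt·Δt = +0.105781  |  p_2 = 0.380209
  3  |  dp/dt·Δt = +0.087292  |  p_3 = 0.467501
  4  |  dp/dt·Δt = +0.047201  |  p_4 = 0.514703

0.515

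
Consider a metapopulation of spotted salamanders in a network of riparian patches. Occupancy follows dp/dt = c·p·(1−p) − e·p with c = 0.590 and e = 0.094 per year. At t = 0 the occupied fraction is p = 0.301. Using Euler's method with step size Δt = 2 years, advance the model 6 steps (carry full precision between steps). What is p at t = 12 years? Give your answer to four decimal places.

0.8407

Update rule: p ← p + [c·p·(1−p) − e·p]·Δt with Δt = 2.
t = 2: p = 0.30100 + (+0.19168) = 0.49268
t = 4: p = 0.49268 + (+0.20231) = 0.69500
t = 6: p = 0.69500 + (+0.11947) = 0.81447
t = 8: p = 0.81447 + (+0.02519) = 0.83966
t = 10: p = 0.83966 + (+0.00101) = 0.84067
t = 12: p = 0.84067 + (+0.00001) = 0.84068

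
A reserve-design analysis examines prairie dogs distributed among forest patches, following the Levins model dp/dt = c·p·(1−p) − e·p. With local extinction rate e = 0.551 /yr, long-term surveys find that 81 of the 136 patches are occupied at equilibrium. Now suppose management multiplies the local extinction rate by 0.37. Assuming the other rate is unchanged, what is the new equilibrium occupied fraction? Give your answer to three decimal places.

Observed p* = 81/136 = 0.59559.
Balance c(1−p*) = e gives c = e/(1 − 0.59559) = 0.551/0.40441 = 1.36248.
New p* = 1 − e/c = 1 − 0.20387/1.36248 = 0.85037.

0.850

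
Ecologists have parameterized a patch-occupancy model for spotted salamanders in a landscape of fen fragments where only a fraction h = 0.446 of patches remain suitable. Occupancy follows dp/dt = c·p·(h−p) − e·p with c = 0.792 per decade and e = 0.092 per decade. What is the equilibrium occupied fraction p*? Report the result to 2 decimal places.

0.33

Setting dp/dt = 0 and dividing by p* gives c·(h−p*) = e.
So p* = h − e/c = 0.446 − 0.092/0.792 = 0.446 − 0.1162 = 0.3298.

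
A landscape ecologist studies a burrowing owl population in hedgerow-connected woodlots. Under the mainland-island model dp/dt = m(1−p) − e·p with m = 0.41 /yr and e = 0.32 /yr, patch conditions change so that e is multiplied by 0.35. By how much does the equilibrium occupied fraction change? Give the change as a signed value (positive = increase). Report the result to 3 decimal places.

0.224

Before: p* = 0.41/(0.41+0.32) = 0.5616.
After: m = 0.41, e = 0.112; p* = 0.41/0.5220 = 0.7854.
Δp* = 0.7854 − 0.5616 = +0.2238.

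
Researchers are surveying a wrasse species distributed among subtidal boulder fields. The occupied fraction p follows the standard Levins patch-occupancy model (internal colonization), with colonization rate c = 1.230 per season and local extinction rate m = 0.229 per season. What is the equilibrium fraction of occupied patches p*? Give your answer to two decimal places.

At equilibrium, colonization balances extinction: c·p*·(1−p*) = m·p*.
So p* = 1 − m/c = 1 − 0.229/1.230 = 1 − 0.1862 = 0.8138.

0.81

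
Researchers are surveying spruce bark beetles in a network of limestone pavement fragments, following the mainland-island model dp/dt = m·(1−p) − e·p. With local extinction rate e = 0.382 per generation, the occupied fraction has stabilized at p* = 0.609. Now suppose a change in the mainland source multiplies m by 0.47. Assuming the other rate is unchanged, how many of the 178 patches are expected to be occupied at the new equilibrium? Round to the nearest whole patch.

75

Balance m(1−p*) = e·p* gives m = e·p*/(1−p*) = 0.382×0.60900/0.39100 = 0.59498.
New p* = m/(m+e) = 0.27964/(0.27964+0.38200) = 0.42265.
Expected occupied = 178 × 0.42265 = 75.23 ≈ 75.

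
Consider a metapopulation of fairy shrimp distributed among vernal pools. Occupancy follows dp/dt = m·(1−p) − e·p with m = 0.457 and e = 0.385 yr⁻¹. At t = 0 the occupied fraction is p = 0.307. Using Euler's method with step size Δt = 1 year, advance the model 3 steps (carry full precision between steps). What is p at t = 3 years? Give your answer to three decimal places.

0.542

Update rule: p ← p + [m·(1−p) − e·p]·Δt with Δt = 1.
  1  |  dp/dt·Δt = +0.198506  |  p_1 = 0.505506
  2  |  dp/dt·Δt = +0.031364  |  p_2 = 0.536870
  3  |  dp/dt·Δt = +0.004956  |  p_3 = 0.541825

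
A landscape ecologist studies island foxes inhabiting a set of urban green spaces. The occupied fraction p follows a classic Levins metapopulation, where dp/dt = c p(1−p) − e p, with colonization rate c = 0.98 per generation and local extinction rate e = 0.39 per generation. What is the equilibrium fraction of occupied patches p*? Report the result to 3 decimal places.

At equilibrium, colonization balances extinction: c·p*·(1−p*) = e·p*.
So p* = 1 − e/c = 1 − 0.39/0.98 = 1 − 0.3980 = 0.6020.

0.602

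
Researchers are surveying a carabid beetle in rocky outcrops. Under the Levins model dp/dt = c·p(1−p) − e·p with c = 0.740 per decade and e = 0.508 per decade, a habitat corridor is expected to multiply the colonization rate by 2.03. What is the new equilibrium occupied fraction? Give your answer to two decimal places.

Before: p* = 1 − 0.508/0.740 = 0.3135.
After the change, c = 1.5022, e = 0.508, so p* = 1 − 0.508/1.5022 = 0.6618.

0.66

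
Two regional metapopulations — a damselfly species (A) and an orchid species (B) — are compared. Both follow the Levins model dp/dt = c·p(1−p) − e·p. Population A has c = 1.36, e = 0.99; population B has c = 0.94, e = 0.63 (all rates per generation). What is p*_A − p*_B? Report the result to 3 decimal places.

-0.058

A: p*_A = 1 − 0.99/1.36 = 0.2721.
B: p*_B = 1 − 0.63/0.94 = 0.3298.
p*_A − p*_B = 0.2721 − 0.3298 = -0.0577.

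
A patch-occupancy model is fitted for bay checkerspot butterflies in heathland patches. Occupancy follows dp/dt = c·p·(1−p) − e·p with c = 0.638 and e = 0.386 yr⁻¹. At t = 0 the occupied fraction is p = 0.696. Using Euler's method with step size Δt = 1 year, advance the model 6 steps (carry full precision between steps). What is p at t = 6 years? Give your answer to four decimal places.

0.4215

Update rule: p ← p + [c·p·(1−p) − e·p]·Δt with Δt = 1.
step 1: Δp = -0.13367, p = 0.56233
step 2: Δp = -0.06004, p = 0.50229
step 3: Δp = -0.03439, p = 0.46791
step 4: Δp = -0.02177, p = 0.44614
step 5: Δp = -0.01456, p = 0.43158
step 6: Δp = -0.01008, p = 0.42150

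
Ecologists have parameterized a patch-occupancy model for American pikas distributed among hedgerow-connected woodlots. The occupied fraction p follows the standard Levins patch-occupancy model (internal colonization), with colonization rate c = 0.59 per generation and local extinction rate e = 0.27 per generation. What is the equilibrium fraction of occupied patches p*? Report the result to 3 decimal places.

At equilibrium, colonization balances extinction: c·p*·(1−p*) = e·p*.
So p* = 1 − e/c = 1 − 0.27/0.59 = 1 − 0.4576 = 0.5424.

0.542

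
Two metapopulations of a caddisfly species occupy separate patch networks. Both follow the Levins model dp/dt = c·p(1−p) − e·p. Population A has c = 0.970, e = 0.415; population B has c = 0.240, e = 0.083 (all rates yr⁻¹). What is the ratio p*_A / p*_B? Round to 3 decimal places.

0.875

A: p*_A = 1 − 0.415/0.970 = 0.5722.
B: p*_B = 1 − 0.083/0.240 = 0.6542.
p*_A / p*_B = 0.5722/0.6542 = 0.8746.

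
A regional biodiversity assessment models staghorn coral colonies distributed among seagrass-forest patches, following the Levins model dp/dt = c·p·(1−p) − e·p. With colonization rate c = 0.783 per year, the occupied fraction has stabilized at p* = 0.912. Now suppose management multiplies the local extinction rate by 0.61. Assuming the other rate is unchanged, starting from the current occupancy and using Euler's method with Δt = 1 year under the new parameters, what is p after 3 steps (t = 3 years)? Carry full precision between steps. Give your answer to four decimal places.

Balance c(1−p*) = e gives e = 0.783×(1 − 0.91200) = 0.06890.
Starting from p₀ = 0.91200; update p ← p + (dp/dt)·Δt with the new parameters.
t = 1: p = 0.91200 + (+0.02451) = 0.93651
t = 2: p = 0.93651 + (+0.00720) = 0.94370
t = 3: p = 0.94370 + (+0.00193) = 0.94564

0.9456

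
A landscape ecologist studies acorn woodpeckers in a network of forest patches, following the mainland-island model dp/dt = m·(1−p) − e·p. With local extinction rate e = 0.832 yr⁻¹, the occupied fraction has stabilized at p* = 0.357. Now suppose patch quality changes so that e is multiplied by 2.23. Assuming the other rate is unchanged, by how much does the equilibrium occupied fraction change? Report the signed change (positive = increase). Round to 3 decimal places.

-0.158

Balance m(1−p*) = e·p* gives m = e·p*/(1−p*) = 0.832×0.35700/0.64300 = 0.46193.
New p* = m/(m+e) = 0.46193/(0.46193+1.85536) = 0.19934.
Δp* = 0.19934 − 0.35700 = -0.15766.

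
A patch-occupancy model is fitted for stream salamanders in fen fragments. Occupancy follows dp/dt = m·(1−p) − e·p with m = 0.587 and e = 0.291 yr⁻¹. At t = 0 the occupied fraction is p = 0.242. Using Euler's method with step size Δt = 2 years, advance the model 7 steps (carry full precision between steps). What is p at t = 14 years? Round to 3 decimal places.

Update rule: p ← p + [m·(1−p) − e·p]·Δt with Δt = 2.
  1  |  dp/dt·Δt = +0.749048  |  p_1 = 0.991048
  2  |  dp/dt·Δt = -0.566280  |  p_2 = 0.424768
  3  |  dp/dt·Δt = +0.428108  |  p_3 = 0.852876
  4  |  dp/dt·Δt = -0.323650  |  p_4 = 0.529226
  5  |  dp/dt·Δt = +0.244679  |  p_5 = 0.773905
  6  |  dp/dt·Δt = -0.184977  |  p_6 = 0.588928
  7  |  dp/dt·Δt = +0.139843  |  p_7 = 0.728771

0.729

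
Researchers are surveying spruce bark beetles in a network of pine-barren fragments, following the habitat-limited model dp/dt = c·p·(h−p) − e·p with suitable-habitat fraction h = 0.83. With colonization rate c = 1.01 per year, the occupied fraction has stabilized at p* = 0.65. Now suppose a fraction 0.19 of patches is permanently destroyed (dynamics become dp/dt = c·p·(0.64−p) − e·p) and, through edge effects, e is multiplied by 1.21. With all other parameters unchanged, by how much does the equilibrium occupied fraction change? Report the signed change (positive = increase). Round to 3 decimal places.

Balance c(h−p*) = e gives e = 1.01×(0.83 − 0.65000) = 0.18180.
New p* = 0.64 − e/c = 0.64 − 0.21998/1.01000 = 0.42220.
Δp* = 0.42220 − 0.65000 = -0.22780.

-0.228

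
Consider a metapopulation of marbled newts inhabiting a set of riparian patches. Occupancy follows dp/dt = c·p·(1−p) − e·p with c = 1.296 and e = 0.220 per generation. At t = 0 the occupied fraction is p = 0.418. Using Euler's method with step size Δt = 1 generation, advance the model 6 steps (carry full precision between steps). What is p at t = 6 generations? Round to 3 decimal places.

0.830

Update rule: p ← p + [c·p·(1−p) − e·p]·Δt with Δt = 1.
step 1: Δp = +0.22333, p = 0.64133
step 2: Δp = +0.15702, p = 0.79835
step 3: Δp = +0.03300, p = 0.83135
step 4: Δp = -0.00119, p = 0.83016
step 5: Δp = +0.00009, p = 0.83025
step 6: Δp = -0.00001, p = 0.83025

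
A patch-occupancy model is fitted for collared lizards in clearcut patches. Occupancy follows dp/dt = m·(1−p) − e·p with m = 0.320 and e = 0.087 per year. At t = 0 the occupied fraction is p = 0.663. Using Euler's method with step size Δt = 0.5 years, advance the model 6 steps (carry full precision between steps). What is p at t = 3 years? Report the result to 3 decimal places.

0.755

Update rule: p ← p + [m·(1−p) − e·p]·Δt with Δt = 0.5.
p: 0.66300 → 0.68808  (Δp = +0.02508)
p: 0.68808 → 0.70806  (Δp = +0.01998)
p: 0.70806 → 0.72397  (Δp = +0.01591)
p: 0.72397 → 0.73664  (Δp = +0.01267)
p: 0.73664 → 0.74673  (Δp = +0.01009)
p: 0.74673 → 0.75477  (Δp = +0.00804)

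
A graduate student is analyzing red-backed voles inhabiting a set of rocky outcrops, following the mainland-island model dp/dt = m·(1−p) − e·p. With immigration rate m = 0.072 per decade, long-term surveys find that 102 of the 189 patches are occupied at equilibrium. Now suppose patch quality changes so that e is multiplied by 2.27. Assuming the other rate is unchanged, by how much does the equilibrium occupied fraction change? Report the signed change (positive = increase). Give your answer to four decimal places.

-0.1991

Observed p* = 102/189 = 0.53968.
Balance m(1−p*) = e·p* gives e = m(1−p*)/p* = 0.072×0.46032/0.53968 = 0.06141.
New p* = m/(m+e) = 0.07200/(0.07200+0.13940) = 0.34059.
Δp* = 0.34059 − 0.53968 = -0.19909.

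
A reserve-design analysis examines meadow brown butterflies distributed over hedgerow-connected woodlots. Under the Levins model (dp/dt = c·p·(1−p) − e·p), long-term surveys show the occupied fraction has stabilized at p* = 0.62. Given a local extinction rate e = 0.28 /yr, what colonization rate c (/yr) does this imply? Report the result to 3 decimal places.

0.737

At equilibrium c(1−p*) = e, so c = e/(1−p*).
c = 0.28/(1 − 0.62) = 0.28/0.3800 = 0.7368.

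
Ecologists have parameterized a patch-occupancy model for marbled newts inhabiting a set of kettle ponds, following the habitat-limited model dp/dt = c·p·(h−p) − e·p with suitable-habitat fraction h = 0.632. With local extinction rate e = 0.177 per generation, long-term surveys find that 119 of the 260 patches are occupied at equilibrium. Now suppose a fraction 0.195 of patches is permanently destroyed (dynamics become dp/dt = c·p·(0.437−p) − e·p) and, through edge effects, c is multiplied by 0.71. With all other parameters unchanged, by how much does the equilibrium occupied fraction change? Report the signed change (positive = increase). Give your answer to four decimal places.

Observed p* = 119/260 = 0.45769.
Balance c(h−p*) = e gives c = e/(0.632 − 0.45769) = 0.177/0.17431 = 1.01543.
New p* = 0.437 − e/c = 0.437 − 0.17700/0.72096 = 0.19149.
Δp* = 0.19149 − 0.45769 = -0.26620.

-0.2662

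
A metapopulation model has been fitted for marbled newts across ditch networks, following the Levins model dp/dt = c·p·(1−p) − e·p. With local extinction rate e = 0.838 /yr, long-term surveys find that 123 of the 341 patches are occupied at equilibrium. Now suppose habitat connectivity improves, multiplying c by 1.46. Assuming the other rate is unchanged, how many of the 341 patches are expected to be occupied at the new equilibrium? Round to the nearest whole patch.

192

Observed p* = 123/341 = 0.36070.
Balance c(1−p*) = e gives c = e/(1 − 0.36070) = 0.838/0.63930 = 1.31081.
New p* = 1 − e/c = 1 − 0.83800/1.91378 = 0.56212.
Expected occupied = 341 × 0.56212 = 191.68 ≈ 192.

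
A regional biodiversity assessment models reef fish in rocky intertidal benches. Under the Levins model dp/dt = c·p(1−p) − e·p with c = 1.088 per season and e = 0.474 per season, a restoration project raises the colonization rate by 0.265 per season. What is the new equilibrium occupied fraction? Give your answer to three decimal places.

Before: p* = 1 − 0.474/1.088 = 0.5643.
After the change, c = 1.353, e = 0.474, so p* = 1 − 0.474/1.353 = 0.6497.

0.650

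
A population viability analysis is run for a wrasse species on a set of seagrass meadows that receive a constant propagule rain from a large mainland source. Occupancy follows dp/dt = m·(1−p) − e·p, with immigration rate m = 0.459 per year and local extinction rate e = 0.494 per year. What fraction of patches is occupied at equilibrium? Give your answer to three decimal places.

Setting dp/dt = 0: m − m·p* = e·p*, so m = (m+e)·p*.
p* = m/(m+e) = 0.459/(0.459+0.494) = 0.459/0.9530 = 0.4816.

0.482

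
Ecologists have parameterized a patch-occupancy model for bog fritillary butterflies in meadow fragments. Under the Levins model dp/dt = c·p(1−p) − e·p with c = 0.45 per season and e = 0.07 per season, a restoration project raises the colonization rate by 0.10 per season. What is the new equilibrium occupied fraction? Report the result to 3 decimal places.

0.873

Before: p* = 1 − 0.07/0.45 = 0.8444.
After the change, c = 0.55, e = 0.07, so p* = 1 − 0.07/0.55 = 0.8727.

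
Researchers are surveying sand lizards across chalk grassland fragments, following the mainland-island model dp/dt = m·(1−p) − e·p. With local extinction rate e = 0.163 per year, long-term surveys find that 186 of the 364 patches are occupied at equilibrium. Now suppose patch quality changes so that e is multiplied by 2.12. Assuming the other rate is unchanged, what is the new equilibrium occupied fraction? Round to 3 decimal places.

Observed p* = 186/364 = 0.51099.
Balance m(1−p*) = e·p* gives m = e·p*/(1−p*) = 0.163×0.51099/0.48901 = 0.17033.
New p* = m/(m+e) = 0.17033/(0.17033+0.34556) = 0.33017.

0.330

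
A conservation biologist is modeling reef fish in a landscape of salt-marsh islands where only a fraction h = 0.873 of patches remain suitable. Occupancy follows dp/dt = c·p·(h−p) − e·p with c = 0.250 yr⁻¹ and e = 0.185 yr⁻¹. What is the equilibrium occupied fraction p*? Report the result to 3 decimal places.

0.133

Setting dp/dt = 0 and dividing by p* gives c·(h−p*) = e.
So p* = h − e/c = 0.873 − 0.185/0.250 = 0.873 − 0.7400 = 0.1330.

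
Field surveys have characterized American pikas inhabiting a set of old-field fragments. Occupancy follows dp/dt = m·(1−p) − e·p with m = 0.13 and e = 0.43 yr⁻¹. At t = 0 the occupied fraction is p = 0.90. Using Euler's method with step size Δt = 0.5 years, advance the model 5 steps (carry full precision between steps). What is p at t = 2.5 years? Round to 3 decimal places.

Update rule: p ← p + [m·(1−p) − e·p]·Δt with Δt = 0.5.
step 1: Δp = -0.18700, p = 0.71300
step 2: Δp = -0.13464, p = 0.57836
step 3: Δp = -0.09694, p = 0.48142
step 4: Δp = -0.06980, p = 0.41162
step 5: Δp = -0.05025, p = 0.36137

0.361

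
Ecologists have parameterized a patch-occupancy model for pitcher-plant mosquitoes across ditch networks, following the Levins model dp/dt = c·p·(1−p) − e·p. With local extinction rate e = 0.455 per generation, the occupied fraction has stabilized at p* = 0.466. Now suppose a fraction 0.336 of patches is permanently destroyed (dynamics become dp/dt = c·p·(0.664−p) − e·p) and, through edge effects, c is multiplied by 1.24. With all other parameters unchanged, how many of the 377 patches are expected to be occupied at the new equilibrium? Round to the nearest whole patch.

88

Balance c(1−p*) = e gives c = e/(1 − 0.46600) = 0.455/0.53400 = 0.85206.
New p* = 0.664 − e/c = 0.664 − 0.45500/1.05655 = 0.23335.
Expected occupied = 377 × 0.23335 = 87.97 ≈ 88.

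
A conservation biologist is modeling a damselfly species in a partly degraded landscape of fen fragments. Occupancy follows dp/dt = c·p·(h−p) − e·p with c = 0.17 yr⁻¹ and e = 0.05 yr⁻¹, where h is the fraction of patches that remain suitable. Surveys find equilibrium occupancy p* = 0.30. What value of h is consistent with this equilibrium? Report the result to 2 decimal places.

At equilibrium c(h−p*) = e, so h = p* + e/c.
h = 0.30 + 0.05/0.17 = 0.30 + 0.2941 = 0.5941.

0.59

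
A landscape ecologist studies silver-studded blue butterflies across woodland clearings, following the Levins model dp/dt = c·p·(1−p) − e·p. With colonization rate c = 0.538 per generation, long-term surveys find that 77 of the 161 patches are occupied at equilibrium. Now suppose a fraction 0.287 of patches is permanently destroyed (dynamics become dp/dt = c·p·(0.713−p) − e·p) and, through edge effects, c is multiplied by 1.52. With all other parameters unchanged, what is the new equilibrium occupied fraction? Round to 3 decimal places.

0.370

Observed p* = 77/161 = 0.47826.
Balance c(1−p*) = e gives e = 0.538×(1 − 0.47826) = 0.28070.
New p* = 0.713 − e/c = 0.713 − 0.28070/0.81776 = 0.36975.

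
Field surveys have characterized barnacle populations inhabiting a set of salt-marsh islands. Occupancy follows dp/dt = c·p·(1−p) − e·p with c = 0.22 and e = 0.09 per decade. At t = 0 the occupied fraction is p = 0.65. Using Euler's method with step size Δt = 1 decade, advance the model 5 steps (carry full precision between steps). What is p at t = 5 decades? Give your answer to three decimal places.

0.619

Update rule: p ← p + [c·p·(1−p) − e·p]·Δt with Δt = 1.
  1  |  dp/dt·Δt = -0.008450  |  p_1 = 0.641550
  2  |  dp/dt·Δt = -0.007148  |  p_2 = 0.634402
  3  |  dp/dt·Δt = -0.006070  |  p_3 = 0.628332
  4  |  dp/dt·Δt = -0.005173  |  p_4 = 0.623159
  5  |  dp/dt·Δt = -0.004421  |  p_5 = 0.618738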